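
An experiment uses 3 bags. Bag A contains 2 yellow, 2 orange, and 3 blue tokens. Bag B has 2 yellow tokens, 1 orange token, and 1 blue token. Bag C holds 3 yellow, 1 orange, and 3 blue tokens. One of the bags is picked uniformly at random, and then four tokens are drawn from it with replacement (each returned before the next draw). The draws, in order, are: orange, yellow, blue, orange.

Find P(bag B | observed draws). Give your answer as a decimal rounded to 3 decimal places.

For each hypothesis, P(data | H) works out to: P(data | bag A) = (2/7)(2/7)(3/7)(2/7) = 0.0099958; P(data | bag B) = (1/4)(2/4)(1/4)(1/4) = 0.0078125; P(data | bag C) = (1/7)(3/7)(3/7)(1/7) = 0.0037484.
Multiplying each by its prior: 1/3 · 0.0099958 = 0.0033319, 1/3 · 0.0078125 = 0.0026042, 1/3 · 0.0037484 = 0.0012495; summing to 0.0071856.
Hence P(bag B | data) = (0.0026042) / (0.0071856) = 0.36242.

0.362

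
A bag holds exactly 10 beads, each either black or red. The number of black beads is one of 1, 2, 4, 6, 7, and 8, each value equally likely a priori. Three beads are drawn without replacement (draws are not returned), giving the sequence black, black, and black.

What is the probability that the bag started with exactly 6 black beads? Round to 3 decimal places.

Compute the likelihood of the observed sequence for each case: P(data | r = 1) = (1/10)(0/9) = 0; P(data | r = 2) = (2/10)(1/9)(0/8) = 0; P(data | r = 4) = (4/10)(3/9)(2/8) = 1/30; P(data | r = 6) = (6/10)(5/9)(4/8) = 1/6; P(data | r = 7) = (7/10)(6/9)(5/8) = 7/24; P(data | r = 8) = (8/10)(7/9)(6/8) = 7/15.
The prior-weighted likelihoods are 1/6 · 0 = 0, 1/6 · 0 = 0, 1/6 · 1/30 = 1/180, 1/6 · 1/6 = 1/36, 1/6 · 7/24 = 7/144, 1/6 · 7/15 = 7/90; summing to 23/144.
Therefore the posterior P(r = 6 | data) = (1/36) / (23/144) = 4/23.

0.174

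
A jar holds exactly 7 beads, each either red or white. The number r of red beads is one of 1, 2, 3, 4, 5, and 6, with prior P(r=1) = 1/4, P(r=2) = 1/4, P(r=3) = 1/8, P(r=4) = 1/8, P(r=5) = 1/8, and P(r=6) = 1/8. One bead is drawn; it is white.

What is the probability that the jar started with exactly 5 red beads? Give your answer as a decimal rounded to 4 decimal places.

0.0625

Compute the likelihood of this draw for each case: P(data | r = 1) = (6/7) = 6/7; P(data | r = 2) = (5/7) = 5/7; P(data | r = 3) = (4/7) = 4/7; P(data | r = 4) = (3/7) = 3/7; P(data | r = 5) = (2/7) = 2/7; P(data | r = 6) = (1/7) = 1/7.
Weighting by the prior gives 1/4 · 6/7 = 3/14, 1/4 · 5/7 = 5/28, 1/8 · 4/7 = 1/14, 1/8 · 3/7 = 3/56, 1/8 · 2/7 = 1/28, 1/8 · 1/7 = 1/56; these sum to 4/7.
Therefore the posterior P(r = 5 | data) = (1/28) / (4/7) = 1/16.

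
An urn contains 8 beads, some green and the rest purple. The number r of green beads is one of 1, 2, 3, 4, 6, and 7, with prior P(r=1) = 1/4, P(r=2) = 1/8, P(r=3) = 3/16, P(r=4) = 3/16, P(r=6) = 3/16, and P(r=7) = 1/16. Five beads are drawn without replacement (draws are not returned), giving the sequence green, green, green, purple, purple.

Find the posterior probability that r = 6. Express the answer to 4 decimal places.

Under each hypothesis, the probability of the observed sequence is: P(data | r = 1) = (1/8)(0/7) = 0; P(data | r = 2) = (2/8)(1/7)(0/6) = 0; P(data | r = 3) = (3/8)(2/7)(1/6)(5/5)(4/4) = 0.017857; P(data | r = 4) = (4/8)(3/7)(2/6)(4/5)(3/4) = 0.042857; P(data | r = 6) = (6/8)(5/7)(4/6)(2/5)(1/4) = 0.035714; P(data | r = 7) = (7/8)(6/7)(5/6)(1/5)(0/4) = 0.
The prior-weighted likelihoods are 1/4 · 0 = 0, 1/8 · 0 = 0, 3/16 · 0.017857 = 0.0033482, 3/16 · 0.042857 = 0.0080357, 3/16 · 0.035714 = 0.0066964, 1/16 · 0 = 0; these sum to 0.01808.
By Bayes' rule, P(r = 6 | data) = (0.0066964) / (0.01808) = 0.37037.

0.3704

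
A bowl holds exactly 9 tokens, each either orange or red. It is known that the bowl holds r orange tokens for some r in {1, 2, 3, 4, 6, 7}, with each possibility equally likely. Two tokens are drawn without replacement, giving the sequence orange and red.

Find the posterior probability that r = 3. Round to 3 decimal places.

Compute the likelihood of the observed sequence for each case: P(data | r = 1) = (1/9)(8/8) = 1/9; P(data | r = 2) = (2/9)(7/8) = 7/36; P(data | r = 3) = (3/9)(6/8) = 1/4; P(data | r = 4) = (4/9)(5/8) = 5/18; P(data | r = 6) = (6/9)(3/8) = 1/4; P(data | r = 7) = (7/9)(2/8) = 7/36.
Multiplying each by its prior: 1/6 · 1/9 = 1/54, 1/6 · 7/36 = 7/216, 1/6 · 1/4 = 1/24, 1/6 · 5/18 = 5/108, 1/6 · 1/4 = 1/24, 1/6 · 7/36 = 7/216; with total 23/108.
Therefore the posterior P(r = 3 | data) = (1/24) / (23/108) = 9/46.

0.196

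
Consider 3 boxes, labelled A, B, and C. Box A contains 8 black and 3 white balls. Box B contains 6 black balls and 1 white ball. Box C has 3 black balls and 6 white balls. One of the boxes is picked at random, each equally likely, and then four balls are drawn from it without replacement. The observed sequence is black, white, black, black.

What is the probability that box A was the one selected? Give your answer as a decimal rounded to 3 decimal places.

For each hypothesis, P(data | H) works out to: P(data | box A) = (8/11)(3/10)(7/9)(6/8) = 0.12727; P(data | box B) = (6/7)(1/6)(5/5)(4/4) = 0.14286; P(data | box C) = (3/9)(6/8)(2/7)(1/6) = 0.011905.
Weighting by the prior gives 1/3 · 0.12727 = 0.042424, 1/3 · 0.14286 = 0.047619, 1/3 · 0.011905 = 0.0039683; these sum to 0.094012.
By Bayes' rule, P(box A | data) = (0.042424) / (0.094012) = 0.45127.

0.451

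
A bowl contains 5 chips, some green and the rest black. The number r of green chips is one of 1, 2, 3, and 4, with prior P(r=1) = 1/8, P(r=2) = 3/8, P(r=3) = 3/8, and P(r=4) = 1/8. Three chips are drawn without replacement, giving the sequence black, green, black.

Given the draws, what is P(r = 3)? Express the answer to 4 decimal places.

0.2727

The likelihood of the observed sequence under each hypothesis: P(data | r = 1) = (4/5)(1/4)(3/3) = 1/5; P(data | r = 2) = (3/5)(2/4)(2/3) = 1/5; P(data | r = 3) = (2/5)(3/4)(1/3) = 1/10; P(data | r = 4) = (1/5)(4/4)(0/3) = 0.
Weighting by the prior gives 1/8 · 1/5 = 1/40, 3/8 · 1/5 = 3/40, 3/8 · 1/10 = 3/80, 1/8 · 0 = 0; with total 11/80.
Hence P(r = 3 | data) = (3/80) / (11/80) = 3/11.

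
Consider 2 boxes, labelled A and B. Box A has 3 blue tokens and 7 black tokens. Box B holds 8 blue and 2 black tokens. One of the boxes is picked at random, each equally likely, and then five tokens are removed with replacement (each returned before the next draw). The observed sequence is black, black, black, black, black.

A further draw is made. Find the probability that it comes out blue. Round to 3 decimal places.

Compute the likelihood of the observed sequence for each case: P(data | box A) = (7/10)(7/10)(7/10)(7/10)(7/10) = 0.16807; P(data | box B) = (2/10)(2/10)(2/10)(2/10)(2/10) = 0.00032.
Weighting by the prior gives 1/2 · 0.16807 = 0.084035, 1/2 · 0.00032 = 0.00016; summing to 0.084195.
Normalising, the posterior is P(box A | data) = 0.9981, P(box B | data) = 0.0019004.
So P(blue next | data) = Σ P(blue next | H) P(H | data) = (3/10)(0.9981) + (4/5)(0.0019004) = 0.30095.

0.301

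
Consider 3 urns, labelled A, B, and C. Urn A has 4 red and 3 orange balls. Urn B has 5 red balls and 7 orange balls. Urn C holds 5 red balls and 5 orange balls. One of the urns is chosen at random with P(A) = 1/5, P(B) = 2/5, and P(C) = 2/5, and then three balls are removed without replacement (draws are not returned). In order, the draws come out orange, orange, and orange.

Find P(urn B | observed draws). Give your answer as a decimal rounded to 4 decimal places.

0.6197

The likelihood of the observed sequence under each hypothesis: P(data | urn A) = (3/7)(2/6)(1/5) = 0.028571; P(data | urn B) = (7/12)(6/11)(5/10) = 0.15909; P(data | urn C) = (5/10)(4/9)(3/8) = 0.083333.
Multiplying each by its prior: 1/5 · 0.028571 = 0.0057143, 2/5 · 0.15909 = 0.063636, 2/5 · 0.083333 = 0.033333; summing to 0.10268.
So P(urn B | data) = (0.063636) / (0.10268) = 0.61973.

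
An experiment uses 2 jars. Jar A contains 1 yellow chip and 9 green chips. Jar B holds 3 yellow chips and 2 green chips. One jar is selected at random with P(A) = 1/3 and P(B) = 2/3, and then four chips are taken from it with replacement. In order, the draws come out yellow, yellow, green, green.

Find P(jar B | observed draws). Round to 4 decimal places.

For each hypothesis, P(data | H) works out to: P(data | jar A) = (1/10)(1/10)(9/10)(9/10) = 0.0081; P(data | jar B) = (3/5)(3/5)(2/5)(2/5) = 0.0576.
The prior-weighted likelihoods are 1/3 · 0.0081 = 0.0027, 2/3 · 0.0576 = 0.0384; with total 0.0411.
So P(jar B | data) = (0.0384) / (0.0411) = 0.93431.

0.9343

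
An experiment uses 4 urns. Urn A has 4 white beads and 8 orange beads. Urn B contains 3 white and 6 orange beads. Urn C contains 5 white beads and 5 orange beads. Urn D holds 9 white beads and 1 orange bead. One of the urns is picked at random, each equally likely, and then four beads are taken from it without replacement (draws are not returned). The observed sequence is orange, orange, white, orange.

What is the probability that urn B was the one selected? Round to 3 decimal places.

0.408

For each hypothesis, P(data | H) works out to: P(data | urn A) = (8/12)(7/11)(4/10)(6/9) = 0.11313; P(data | urn B) = (6/9)(5/8)(3/7)(4/6) = 0.11905; P(data | urn C) = (5/10)(4/9)(5/8)(3/7) = 0.059524; P(data | urn D) = (1/10)(0/9) = 0.
Weighting by the prior gives 1/4 · 0.11313 = 0.028283, 1/4 · 0.11905 = 0.029762, 1/4 · 0.059524 = 0.014881, 1/4 · 0 = 0; these sum to 0.072926.
Hence P(urn B | data) = (0.029762) / (0.072926) = 0.40811.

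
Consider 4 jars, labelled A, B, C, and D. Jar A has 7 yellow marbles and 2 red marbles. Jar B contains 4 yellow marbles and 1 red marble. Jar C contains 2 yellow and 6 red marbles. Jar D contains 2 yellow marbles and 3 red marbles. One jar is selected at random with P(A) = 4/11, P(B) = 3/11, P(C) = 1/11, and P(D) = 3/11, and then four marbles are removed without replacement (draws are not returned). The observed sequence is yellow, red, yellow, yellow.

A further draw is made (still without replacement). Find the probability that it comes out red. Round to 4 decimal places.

Compute the likelihood of the observed sequence for each case: P(data | jar A) = (7/9)(2/8)(6/7)(5/6) = 5/36; P(data | jar B) = (4/5)(1/4)(3/3)(2/2) = 1/5; P(data | jar C) = (2/8)(6/7)(1/6)(0/5) = 0; P(data | jar D) = (2/5)(3/4)(1/3)(0/2) = 0.
Weighting by the prior gives 4/11 · 5/36 = 5/99, 3/11 · 1/5 = 3/55, 1/11 · 0 = 0, 3/11 · 0 = 0; summing to 52/495.
Normalising, the posterior is P(jar A | data) = 25/52, P(jar B | data) = 27/52, P(jar C | data) = 0, P(jar D | data) = 0.
So P(red next | data) = Σ P(red next | H) P(H | data) = (1/5)(25/52) + (0)(27/52) = 5/52.

0.0962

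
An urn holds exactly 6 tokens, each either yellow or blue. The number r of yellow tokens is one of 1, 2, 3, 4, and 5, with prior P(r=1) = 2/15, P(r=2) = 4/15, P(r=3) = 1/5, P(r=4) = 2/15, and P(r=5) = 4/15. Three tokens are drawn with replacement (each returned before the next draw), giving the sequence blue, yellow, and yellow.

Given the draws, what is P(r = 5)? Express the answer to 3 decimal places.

0.313

The likelihood of the observed sequence under each hypothesis: P(data | r = 1) = (5/6)(1/6)(1/6) = 0.023148; P(data | r = 2) = (4/6)(2/6)(2/6) = 0.074074; P(data | r = 3) = (3/6)(3/6)(3/6) = 0.125; P(data | r = 4) = (2/6)(4/6)(4/6) = 0.14815; P(data | r = 5) = (1/6)(5/6)(5/6) = 0.11574.
The prior-weighted likelihoods are 2/15 · 0.023148 = 0.0030864, 4/15 · 0.074074 = 0.019753, 1/5 · 0.125 = 0.025, 2/15 · 0.14815 = 0.019753, 4/15 · 0.11574 = 0.030864; with total 0.098457.
Hence P(r = 5 | data) = (0.030864) / (0.098457) = 0.31348.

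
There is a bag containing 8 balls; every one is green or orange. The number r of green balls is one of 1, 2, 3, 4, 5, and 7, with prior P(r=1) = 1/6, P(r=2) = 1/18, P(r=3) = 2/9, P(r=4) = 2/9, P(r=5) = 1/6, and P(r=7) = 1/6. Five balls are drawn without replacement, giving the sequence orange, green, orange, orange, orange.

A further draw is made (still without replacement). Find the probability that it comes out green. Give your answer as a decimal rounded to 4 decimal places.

Compute the likelihood of the observed sequence for each case: P(data | r = 1) = (7/8)(1/7)(6/6)(5/5)(4/4) = 0.125; P(data | r = 2) = (6/8)(2/7)(5/6)(4/5)(3/4) = 0.10714; P(data | r = 3) = (5/8)(3/7)(4/6)(3/5)(2/4) = 0.053571; P(data | r = 4) = (4/8)(4/7)(3/6)(2/5)(1/4) = 0.014286; P(data | r = 5) = (3/8)(5/7)(2/6)(1/5)(0/4) = 0; P(data | r = 7) = (1/8)(7/7)(0/6) = 0.
Weighting by the prior gives 1/6 · 0.125 = 0.020833, 1/18 · 0.10714 = 0.0059524, 2/9 · 0.053571 = 0.011905, 2/9 · 0.014286 = 0.0031746, 1/6 · 0 = 0, 1/6 · 0 = 0; summing to 0.041865.
Normalising, the posterior is P(r = 1 | data) = 0.49763, P(r = 2 | data) = 0.14218, P(r = 3 | data) = 0.28436, P(r = 4 | data) = 0.075829, P(r = 5 | data) = 0, P(r = 7 | data) = 0.
Averaging over the posterior, P(green next | data) = (0)(0.49763) + (1/3)(0.14218) + (2/3)(0.28436) + (1)(0.075829) = 0.3128.

0.3128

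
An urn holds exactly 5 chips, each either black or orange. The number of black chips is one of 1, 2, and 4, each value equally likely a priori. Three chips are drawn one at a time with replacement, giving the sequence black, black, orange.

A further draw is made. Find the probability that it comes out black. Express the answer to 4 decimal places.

0.5750

Compute the likelihood of the observed sequence for each case: P(data | r = 1) = (1/5)(1/5)(4/5) = 4/125; P(data | r = 2) = (2/5)(2/5)(3/5) = 12/125; P(data | r = 4) = (4/5)(4/5)(1/5) = 16/125.
Weighting by the prior gives 1/3 · 4/125 = 4/375, 1/3 · 12/125 = 4/125, 1/3 · 16/125 = 16/375; these sum to 32/375.
Normalising, the posterior is P(r = 1 | data) = 1/8, P(r = 2 | data) = 3/8, P(r = 4 | data) = 1/2.
Averaging over the posterior, P(black next | data) = (1/5)(1/8) + (2/5)(3/8) + (4/5)(1/2) = 23/40.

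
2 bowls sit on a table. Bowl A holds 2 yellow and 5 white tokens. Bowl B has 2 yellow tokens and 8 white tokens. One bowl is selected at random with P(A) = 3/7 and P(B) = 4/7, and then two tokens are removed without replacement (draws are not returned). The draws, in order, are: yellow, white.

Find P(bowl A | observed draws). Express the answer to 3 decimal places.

0.501

The likelihood of the observed sequence under each hypothesis: P(data | bowl A) = (2/7)(5/6) = 0.2381; P(data | bowl B) = (2/10)(8/9) = 0.17778.
The prior-weighted likelihoods are 3/7 · 0.2381 = 0.10204, 4/7 · 0.17778 = 0.10159; with total 0.20363.
Therefore the posterior P(bowl A | data) = (0.10204) / (0.20363) = 0.50111.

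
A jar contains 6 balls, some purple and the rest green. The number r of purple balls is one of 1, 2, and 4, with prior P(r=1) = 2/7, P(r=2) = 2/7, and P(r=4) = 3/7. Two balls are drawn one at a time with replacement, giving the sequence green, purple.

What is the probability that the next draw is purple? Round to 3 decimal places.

0.460

Under each hypothesis, the probability of the observed sequence is: P(data | r = 1) = (5/6)(1/6) = 5/36; P(data | r = 2) = (4/6)(2/6) = 2/9; P(data | r = 4) = (2/6)(4/6) = 2/9.
The prior-weighted likelihoods are 2/7 · 5/36 = 5/126, 2/7 · 2/9 = 4/63, 3/7 · 2/9 = 2/21; these sum to 25/126.
The posterior is then P(r = 1 | data) = 1/5, P(r = 2 | data) = 8/25, P(r = 4 | data) = 12/25.
So P(purple next | data) = Σ P(purple next | H) P(H | data) = (1/6)(1/5) + (1/3)(8/25) + (2/3)(12/25) = 23/50.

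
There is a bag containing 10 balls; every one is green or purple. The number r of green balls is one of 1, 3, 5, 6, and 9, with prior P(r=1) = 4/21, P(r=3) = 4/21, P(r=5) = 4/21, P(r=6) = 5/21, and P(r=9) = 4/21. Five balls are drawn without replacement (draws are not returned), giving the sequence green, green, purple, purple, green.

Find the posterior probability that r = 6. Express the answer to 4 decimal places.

0.5535

For each hypothesis, P(data | H) works out to: P(data | r = 1) = (1/10)(0/9) = 0; P(data | r = 3) = (3/10)(2/9)(7/8)(6/7)(1/6) = 0.0083333; P(data | r = 5) = (5/10)(4/9)(5/8)(4/7)(3/6) = 0.039683; P(data | r = 6) = (6/10)(5/9)(4/8)(3/7)(4/6) = 0.047619; P(data | r = 9) = (9/10)(8/9)(1/8)(0/7) = 0.
Multiplying each by its prior: 4/21 · 0 = 0, 4/21 · 0.0083333 = 0.0015873, 4/21 · 0.039683 = 0.0075586, 5/21 · 0.047619 = 0.011338, 4/21 · 0 = 0; these sum to 0.020484.
So P(r = 6 | data) = (0.011338) / (0.020484) = 0.55351.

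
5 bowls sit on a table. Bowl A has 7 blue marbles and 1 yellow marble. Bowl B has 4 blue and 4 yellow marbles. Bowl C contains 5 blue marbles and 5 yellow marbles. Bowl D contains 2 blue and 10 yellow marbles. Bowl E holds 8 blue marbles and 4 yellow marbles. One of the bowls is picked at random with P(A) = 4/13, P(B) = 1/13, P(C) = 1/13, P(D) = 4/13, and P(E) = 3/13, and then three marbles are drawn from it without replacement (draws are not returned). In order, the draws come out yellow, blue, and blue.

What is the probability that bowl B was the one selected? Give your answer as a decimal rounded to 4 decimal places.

Under each hypothesis, the probability of the observed sequence is: P(data | bowl A) = (1/8)(7/7)(6/6) = 0.125; P(data | bowl B) = (4/8)(4/7)(3/6) = 0.14286; P(data | bowl C) = (5/10)(5/9)(4/8) = 0.13889; P(data | bowl D) = (10/12)(2/11)(1/10) = 0.015152; P(data | bowl E) = (4/12)(8/11)(7/10) = 0.1697.
The prior-weighted likelihoods are 4/13 · 0.125 = 0.038462, 1/13 · 0.14286 = 0.010989, 1/13 · 0.13889 = 0.010684, 4/13 · 0.015152 = 0.004662, 3/13 · 0.1697 = 0.039161; with total 0.10396.
Hence P(bowl B | data) = (0.010989) / (0.10396) = 0.10571.

0.1057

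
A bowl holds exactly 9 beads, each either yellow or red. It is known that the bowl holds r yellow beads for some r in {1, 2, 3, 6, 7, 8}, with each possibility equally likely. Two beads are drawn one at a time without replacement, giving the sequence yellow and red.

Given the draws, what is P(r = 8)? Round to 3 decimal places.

0.100

Compute the likelihood of the observed sequence for each case: P(data | r = 1) = (1/9)(8/8) = 1/9; P(data | r = 2) = (2/9)(7/8) = 7/36; P(data | r = 3) = (3/9)(6/8) = 1/4; P(data | r = 6) = (6/9)(3/8) = 1/4; P(data | r = 7) = (7/9)(2/8) = 7/36; P(data | r = 8) = (8/9)(1/8) = 1/9.
The prior-weighted likelihoods are 1/6 · 1/9 = 1/54, 1/6 · 7/36 = 7/216, 1/6 · 1/4 = 1/24, 1/6 · 1/4 = 1/24, 1/6 · 7/36 = 7/216, 1/6 · 1/9 = 1/54; these sum to 5/27.
Hence P(r = 8 | data) = (1/54) / (5/27) = 1/10.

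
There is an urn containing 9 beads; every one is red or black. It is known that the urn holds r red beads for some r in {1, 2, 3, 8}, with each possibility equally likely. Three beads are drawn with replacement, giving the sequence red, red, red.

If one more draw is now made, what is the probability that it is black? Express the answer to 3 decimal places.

The likelihood of the observed sequence under each hypothesis: P(data | r = 1) = (1/9)(1/9)(1/9) = 0.0013717; P(data | r = 2) = (2/9)(2/9)(2/9) = 0.010974; P(data | r = 3) = (3/9)(3/9)(3/9) = 0.037037; P(data | r = 8) = (8/9)(8/9)(8/9) = 0.70233.
Weighting by the prior gives 1/4 · 0.0013717 = 0.00034294, 1/4 · 0.010974 = 0.0027435, 1/4 · 0.037037 = 0.0092593, 1/4 · 0.70233 = 0.17558; with total 0.18793.
Dividing through by the total gives posterior P(r = 1 | data) = 0.0018248, P(r = 2 | data) = 0.014599, P(r = 3 | data) = 0.04927, P(r = 8 | data) = 0.93431.
The predictive probability is P(black next | data) = (8/9)(0.0018248) + (7/9)(0.014599) + (2/3)(0.04927) + (1/9)(0.93431) = 0.14964.

0.150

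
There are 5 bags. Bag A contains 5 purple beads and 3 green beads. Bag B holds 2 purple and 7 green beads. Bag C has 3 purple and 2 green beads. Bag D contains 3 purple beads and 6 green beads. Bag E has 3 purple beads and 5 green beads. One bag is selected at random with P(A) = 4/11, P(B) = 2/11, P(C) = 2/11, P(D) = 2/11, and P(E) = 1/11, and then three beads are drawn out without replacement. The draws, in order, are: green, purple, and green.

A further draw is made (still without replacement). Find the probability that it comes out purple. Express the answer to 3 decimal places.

Under each hypothesis, the probability of the observed sequence is: P(data | bag A) = (3/8)(5/7)(2/6) = 0.089286; P(data | bag B) = (7/9)(2/8)(6/7) = 0.16667; P(data | bag C) = (2/5)(3/4)(1/3) = 0.1; P(data | bag D) = (6/9)(3/8)(5/7) = 0.17857; P(data | bag E) = (5/8)(3/7)(4/6) = 0.17857.
The prior-weighted likelihoods are 4/11 · 0.089286 = 0.032468, 2/11 · 0.16667 = 0.030303, 2/11 · 0.1 = 0.018182, 2/11 · 0.17857 = 0.032468, 1/11 · 0.17857 = 0.016234; with total 0.12965.
Dividing through by the total gives posterior P(bag A | data) = 0.25042, P(bag B | data) = 0.23372, P(bag C | data) = 0.14023, P(bag D | data) = 0.25042, P(bag E | data) = 0.12521.
The predictive probability is P(purple next | data) = (4/5)(0.25042) + (1/6)(0.23372) + (1)(0.14023) + (1/3)(0.25042) + (2/5)(0.12521) = 0.51308.

0.513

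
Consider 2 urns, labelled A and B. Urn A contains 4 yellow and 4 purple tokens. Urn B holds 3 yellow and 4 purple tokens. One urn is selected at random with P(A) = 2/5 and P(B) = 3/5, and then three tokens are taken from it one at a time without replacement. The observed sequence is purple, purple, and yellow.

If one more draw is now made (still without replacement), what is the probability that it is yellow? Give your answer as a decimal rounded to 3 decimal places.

0.536

For each hypothesis, P(data | H) works out to: P(data | urn A) = (4/8)(3/7)(4/6) = 1/7; P(data | urn B) = (4/7)(3/6)(3/5) = 6/35.
Weighting by the prior gives 2/5 · 1/7 = 2/35, 3/5 · 6/35 = 18/175; these sum to 4/25.
Normalising, the posterior is P(urn A | data) = 5/14, P(urn B | data) = 9/14.
The predictive probability is P(yellow next | data) = (3/5)(5/14) + (1/2)(9/14) = 15/28.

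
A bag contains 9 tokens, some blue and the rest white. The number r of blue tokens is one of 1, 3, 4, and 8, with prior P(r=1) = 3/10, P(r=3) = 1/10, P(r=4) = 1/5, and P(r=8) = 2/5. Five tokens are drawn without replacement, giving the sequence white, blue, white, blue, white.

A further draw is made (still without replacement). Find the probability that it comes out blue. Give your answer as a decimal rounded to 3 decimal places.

The likelihood of the observed sequence under each hypothesis: P(data | r = 1) = (8/9)(1/8)(7/7)(0/6) = 0; P(data | r = 3) = (6/9)(3/8)(5/7)(2/6)(4/5) = 1/21; P(data | r = 4) = (5/9)(4/8)(4/7)(3/6)(3/5) = 1/21; P(data | r = 8) = (1/9)(8/8)(0/7) = 0.
Multiplying each by its prior: 3/10 · 0 = 0, 1/10 · 1/21 = 1/210, 1/5 · 1/21 = 1/105, 2/5 · 0 = 0; with total 1/70.
Normalising, the posterior is P(r = 1 | data) = 0, P(r = 3 | data) = 1/3, P(r = 4 | data) = 2/3, P(r = 8 | data) = 0.
The predictive probability is P(blue next | data) = (1/4)(1/3) + (1/2)(2/3) = 5/12.

0.417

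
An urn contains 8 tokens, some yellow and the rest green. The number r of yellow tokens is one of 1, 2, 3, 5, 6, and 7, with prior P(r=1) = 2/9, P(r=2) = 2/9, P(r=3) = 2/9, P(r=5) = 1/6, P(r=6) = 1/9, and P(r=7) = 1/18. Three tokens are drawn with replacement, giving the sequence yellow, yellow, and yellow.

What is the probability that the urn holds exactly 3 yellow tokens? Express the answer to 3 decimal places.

0.083

Under each hypothesis, the probability of the observed sequence is: P(data | r = 1) = (1/8)(1/8)(1/8) = 0.0019531; P(data | r = 2) = (2/8)(2/8)(2/8) = 0.015625; P(data | r = 3) = (3/8)(3/8)(3/8) = 0.052734; P(data | r = 5) = (5/8)(5/8)(5/8) = 0.24414; P(data | r = 6) = (6/8)(6/8)(6/8) = 0.42188; P(data | r = 7) = (7/8)(7/8)(7/8) = 0.66992.
The prior-weighted likelihoods are 2/9 · 0.0019531 = 0.00043403, 2/9 · 0.015625 = 0.0034722, 2/9 · 0.052734 = 0.011719, 1/6 · 0.24414 = 0.04069, 1/9 · 0.42188 = 0.046875, 1/18 · 0.66992 = 0.037218; with total 0.14041.
Hence P(r = 3 | data) = (0.011719) / (0.14041) = 0.083462.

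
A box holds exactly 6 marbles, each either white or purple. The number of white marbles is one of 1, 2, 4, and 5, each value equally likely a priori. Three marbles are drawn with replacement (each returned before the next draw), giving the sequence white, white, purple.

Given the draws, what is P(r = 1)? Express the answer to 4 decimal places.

Compute the likelihood of the observed sequence for each case: P(data | r = 1) = (1/6)(1/6)(5/6) = 5/216; P(data | r = 2) = (2/6)(2/6)(4/6) = 2/27; P(data | r = 4) = (4/6)(4/6)(2/6) = 4/27; P(data | r = 5) = (5/6)(5/6)(1/6) = 25/216.
Weighting by the prior gives 1/4 · 5/216 = 5/864, 1/4 · 2/27 = 1/54, 1/4 · 4/27 = 1/27, 1/4 · 25/216 = 25/864; with total 13/144.
Therefore the posterior P(r = 1 | data) = (5/864) / (13/144) = 5/78.

0.0641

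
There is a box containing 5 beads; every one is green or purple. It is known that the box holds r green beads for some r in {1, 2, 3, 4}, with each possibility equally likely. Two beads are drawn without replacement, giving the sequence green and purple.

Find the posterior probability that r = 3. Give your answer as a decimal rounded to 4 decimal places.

0.3000

The likelihood of the observed sequence under each hypothesis: P(data | r = 1) = (1/5)(4/4) = 1/5; P(data | r = 2) = (2/5)(3/4) = 3/10; P(data | r = 3) = (3/5)(2/4) = 3/10; P(data | r = 4) = (4/5)(1/4) = 1/5.
Weighting by the prior gives 1/4 · 1/5 = 1/20, 1/4 · 3/10 = 3/40, 1/4 · 3/10 = 3/40, 1/4 · 1/5 = 1/20; these sum to 1/4.
By Bayes' rule, P(r = 3 | data) = (3/40) / (1/4) = 3/10.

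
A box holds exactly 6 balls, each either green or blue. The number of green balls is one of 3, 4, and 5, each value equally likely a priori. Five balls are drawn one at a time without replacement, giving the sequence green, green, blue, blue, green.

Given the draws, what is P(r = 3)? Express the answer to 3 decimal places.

0.429

Under each hypothesis, the probability of the observed sequence is: P(data | r = 3) = (3/6)(2/5)(3/4)(2/3)(1/2) = 1/20; P(data | r = 4) = (4/6)(3/5)(2/4)(1/3)(2/2) = 1/15; P(data | r = 5) = (5/6)(4/5)(1/4)(0/3) = 0.
The prior-weighted likelihoods are 1/3 · 1/20 = 1/60, 1/3 · 1/15 = 1/45, 1/3 · 0 = 0; with total 7/180.
So P(r = 3 | data) = (1/60) / (7/180) = 3/7.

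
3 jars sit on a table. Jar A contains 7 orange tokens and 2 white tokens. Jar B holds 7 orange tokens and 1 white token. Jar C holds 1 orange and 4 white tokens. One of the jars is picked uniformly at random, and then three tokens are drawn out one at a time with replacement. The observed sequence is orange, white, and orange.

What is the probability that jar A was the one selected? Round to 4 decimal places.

0.5128

Under each hypothesis, the probability of the observed sequence is: P(data | jar A) = (7/9)(2/9)(7/9) = 0.13443; P(data | jar B) = (7/8)(1/8)(7/8) = 0.095703; P(data | jar C) = (1/5)(4/5)(1/5) = 0.032.
Multiplying each by its prior: 1/3 · 0.13443 = 0.04481, 1/3 · 0.095703 = 0.031901, 1/3 · 0.032 = 0.010667; these sum to 0.087378.
Therefore the posterior P(jar A | data) = (0.04481) / (0.087378) = 0.51283.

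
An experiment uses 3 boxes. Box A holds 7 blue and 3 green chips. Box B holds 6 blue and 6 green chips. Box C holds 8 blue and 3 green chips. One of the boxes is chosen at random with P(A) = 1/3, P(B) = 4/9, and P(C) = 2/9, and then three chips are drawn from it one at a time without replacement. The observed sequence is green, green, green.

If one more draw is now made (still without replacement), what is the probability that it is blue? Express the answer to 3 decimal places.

0.698

The likelihood of the observed sequence under each hypothesis: P(data | box A) = (3/10)(2/9)(1/8) = 0.0083333; P(data | box B) = (6/12)(5/11)(4/10) = 0.090909; P(data | box C) = (3/11)(2/10)(1/9) = 0.0060606.
Weighting by the prior gives 1/3 · 0.0083333 = 0.0027778, 4/9 · 0.090909 = 0.040404, 2/9 · 0.0060606 = 0.0013468; summing to 0.044529.
The posterior is then P(box A | data) = 0.062382, P(box B | data) = 0.90737, P(box C | data) = 0.030246.
Averaging over the posterior, P(blue next | data) = (1)(0.062382) + (2/3)(0.90737) + (1)(0.030246) = 0.69754.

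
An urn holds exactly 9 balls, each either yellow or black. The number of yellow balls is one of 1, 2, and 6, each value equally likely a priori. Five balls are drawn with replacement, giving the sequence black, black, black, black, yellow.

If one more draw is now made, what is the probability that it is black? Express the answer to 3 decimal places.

Compute the likelihood of the observed sequence for each case: P(data | r = 1) = (8/9)(8/9)(8/9)(8/9)(1/9) = 0.069366; P(data | r = 2) = (7/9)(7/9)(7/9)(7/9)(2/9) = 0.081322; P(data | r = 6) = (3/9)(3/9)(3/9)(3/9)(6/9) = 0.0082305.
The prior-weighted likelihoods are 1/3 · 0.069366 = 0.023122, 1/3 · 0.081322 = 0.027107, 1/3 · 0.0082305 = 0.0027435; with total 0.052973.
The posterior is then P(r = 1 | data) = 0.43649, P(r = 2 | data) = 0.51172, P(r = 6 | data) = 0.05179.
The predictive probability is P(black next | data) = (8/9)(0.43649) + (7/9)(0.51172) + (1/3)(0.05179) = 0.80326.

0.803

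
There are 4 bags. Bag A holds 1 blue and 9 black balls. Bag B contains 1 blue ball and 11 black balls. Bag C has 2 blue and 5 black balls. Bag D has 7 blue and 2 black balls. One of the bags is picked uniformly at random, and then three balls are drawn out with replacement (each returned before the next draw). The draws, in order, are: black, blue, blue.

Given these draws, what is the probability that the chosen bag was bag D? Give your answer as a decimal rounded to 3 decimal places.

Compute the likelihood of the observed sequence for each case: P(data | bag A) = (9/10)(1/10)(1/10) = 0.009; P(data | bag B) = (11/12)(1/12)(1/12) = 0.0063657; P(data | bag C) = (5/7)(2/7)(2/7) = 0.058309; P(data | bag D) = (2/9)(7/9)(7/9) = 0.13443.
Multiplying each by its prior: 1/4 · 0.009 = 0.00225, 1/4 · 0.0063657 = 0.0015914, 1/4 · 0.058309 = 0.014577, 1/4 · 0.13443 = 0.033608; these sum to 0.052026.
By Bayes' rule, P(bag D | data) = (0.033608) / (0.052026) = 0.64597.

0.646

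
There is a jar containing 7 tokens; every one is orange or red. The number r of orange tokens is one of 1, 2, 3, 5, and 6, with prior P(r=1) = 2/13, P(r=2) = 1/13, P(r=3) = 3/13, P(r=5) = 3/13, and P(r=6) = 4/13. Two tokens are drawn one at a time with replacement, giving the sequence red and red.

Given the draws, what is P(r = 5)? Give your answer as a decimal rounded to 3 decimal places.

0.075

Compute the likelihood of the observed sequence for each case: P(data | r = 1) = (6/7)(6/7) = 36/49; P(data | r = 2) = (5/7)(5/7) = 25/49; P(data | r = 3) = (4/7)(4/7) = 16/49; P(data | r = 5) = (2/7)(2/7) = 4/49; P(data | r = 6) = (1/7)(1/7) = 1/49.
Weighting by the prior gives 2/13 · 36/49 = 72/637, 1/13 · 25/49 = 25/637, 3/13 · 16/49 = 48/637, 3/13 · 4/49 = 12/637, 4/13 · 1/49 = 4/637; with total 23/91.
By Bayes' rule, P(r = 5 | data) = (12/637) / (23/91) = 12/161.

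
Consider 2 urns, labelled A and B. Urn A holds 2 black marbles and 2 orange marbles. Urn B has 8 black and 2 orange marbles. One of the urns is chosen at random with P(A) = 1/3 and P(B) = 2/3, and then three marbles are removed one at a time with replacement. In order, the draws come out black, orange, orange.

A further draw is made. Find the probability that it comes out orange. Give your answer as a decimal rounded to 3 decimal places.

0.398

The likelihood of the observed sequence under each hypothesis: P(data | urn A) = (2/4)(2/4)(2/4) = 1/8; P(data | urn B) = (8/10)(2/10)(2/10) = 4/125.
Weighting by the prior gives 1/3 · 1/8 = 1/24, 2/3 · 4/125 = 8/375; with total 63/1000.
The posterior is then P(urn A | data) = 125/189, P(urn B | data) = 64/189.
The predictive probability is P(orange next | data) = (1/2)(125/189) + (1/5)(64/189) = 251/630.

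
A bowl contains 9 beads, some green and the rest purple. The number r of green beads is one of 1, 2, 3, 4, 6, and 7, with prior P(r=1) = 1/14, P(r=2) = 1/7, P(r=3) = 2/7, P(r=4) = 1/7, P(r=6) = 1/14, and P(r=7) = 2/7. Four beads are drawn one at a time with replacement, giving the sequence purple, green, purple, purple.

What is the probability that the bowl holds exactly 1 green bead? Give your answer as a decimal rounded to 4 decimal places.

Compute the likelihood of the observed sequence for each case: P(data | r = 1) = (8/9)(1/9)(8/9)(8/9) = 0.078037; P(data | r = 2) = (7/9)(2/9)(7/9)(7/9) = 0.10456; P(data | r = 3) = (6/9)(3/9)(6/9)(6/9) = 0.098765; P(data | r = 4) = (5/9)(4/9)(5/9)(5/9) = 0.076208; P(data | r = 6) = (3/9)(6/9)(3/9)(3/9) = 0.024691; P(data | r = 7) = (2/9)(7/9)(2/9)(2/9) = 0.0085353.
Weighting by the prior gives 1/14 · 0.078037 = 0.0055741, 1/7 · 0.10456 = 0.014937, 2/7 · 0.098765 = 0.028219, 1/7 · 0.076208 = 0.010887, 1/14 · 0.024691 = 0.0017637, 2/7 · 0.0085353 = 0.0024387; with total 0.063819.
Therefore the posterior P(r = 1 | data) = (0.0055741) / (0.063819) = 0.087342.

0.0873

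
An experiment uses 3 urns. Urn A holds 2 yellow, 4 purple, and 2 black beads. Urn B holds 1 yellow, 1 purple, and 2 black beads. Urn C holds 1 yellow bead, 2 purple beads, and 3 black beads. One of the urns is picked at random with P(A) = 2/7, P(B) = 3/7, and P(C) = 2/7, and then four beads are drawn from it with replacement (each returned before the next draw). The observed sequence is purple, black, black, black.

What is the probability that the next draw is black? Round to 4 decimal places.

0.4797

For each hypothesis, P(data | H) works out to: P(data | urn A) = (4/8)(2/8)(2/8)(2/8) = 0.0078125; P(data | urn B) = (1/4)(2/4)(2/4)(2/4) = 0.03125; P(data | urn C) = (2/6)(3/6)(3/6)(3/6) = 0.041667.
The prior-weighted likelihoods are 2/7 · 0.0078125 = 0.0022321, 3/7 · 0.03125 = 0.013393, 2/7 · 0.041667 = 0.011905; summing to 0.02753.
The posterior is then P(urn A | data) = 0.081081, P(urn B | data) = 0.48649, P(urn C | data) = 0.43243.
The predictive probability is P(black next | data) = (1/4)(0.081081) + (1/2)(0.48649) + (1/2)(0.43243) = 0.47973.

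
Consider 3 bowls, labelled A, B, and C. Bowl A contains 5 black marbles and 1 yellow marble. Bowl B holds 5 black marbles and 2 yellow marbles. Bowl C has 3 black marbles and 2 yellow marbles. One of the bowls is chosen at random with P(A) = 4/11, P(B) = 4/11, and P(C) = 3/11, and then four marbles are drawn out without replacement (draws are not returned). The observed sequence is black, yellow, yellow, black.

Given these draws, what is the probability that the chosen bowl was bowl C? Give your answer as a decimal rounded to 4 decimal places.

The likelihood of the observed sequence under each hypothesis: P(data | bowl A) = (5/6)(1/5)(0/4) = 0; P(data | bowl B) = (5/7)(2/6)(1/5)(4/4) = 0.047619; P(data | bowl C) = (3/5)(2/4)(1/3)(2/2) = 0.1.
Multiplying each by its prior: 4/11 · 0 = 0, 4/11 · 0.047619 = 0.017316, 3/11 · 0.1 = 0.027273; these sum to 0.044589.
So P(bowl C | data) = (0.027273) / (0.044589) = 0.61165.

0.6117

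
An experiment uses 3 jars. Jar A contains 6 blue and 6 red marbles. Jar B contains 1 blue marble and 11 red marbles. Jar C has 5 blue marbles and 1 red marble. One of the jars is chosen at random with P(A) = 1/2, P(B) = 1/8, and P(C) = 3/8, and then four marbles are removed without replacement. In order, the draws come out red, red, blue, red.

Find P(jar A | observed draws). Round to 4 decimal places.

Under each hypothesis, the probability of the observed sequence is: P(data | jar A) = (6/12)(5/11)(6/10)(4/9) = 0.060606; P(data | jar B) = (11/12)(10/11)(1/10)(9/9) = 0.083333; P(data | jar C) = (1/6)(0/5) = 0.
Multiplying each by its prior: 1/2 · 0.060606 = 0.030303, 1/8 · 0.083333 = 0.010417, 3/8 · 0 = 0; these sum to 0.04072.
Hence P(jar A | data) = (0.030303) / (0.04072) = 0.74419.

0.7442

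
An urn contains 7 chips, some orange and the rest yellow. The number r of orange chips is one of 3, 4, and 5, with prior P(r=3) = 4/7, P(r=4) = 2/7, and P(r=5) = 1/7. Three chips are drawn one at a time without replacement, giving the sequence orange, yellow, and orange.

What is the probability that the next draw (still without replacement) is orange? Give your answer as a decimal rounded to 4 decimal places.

0.4327

Under each hypothesis, the probability of the observed sequence is: P(data | r = 3) = (3/7)(4/6)(2/5) = 4/35; P(data | r = 4) = (4/7)(3/6)(3/5) = 6/35; P(data | r = 5) = (5/7)(2/6)(4/5) = 4/21.
The prior-weighted likelihoods are 4/7 · 4/35 = 16/245, 2/7 · 6/35 = 12/245, 1/7 · 4/21 = 4/147; with total 104/735.
Dividing through by the total gives posterior P(r = 3 | data) = 6/13, P(r = 4 | data) = 9/26, P(r = 5 | data) = 5/26.
The predictive probability is P(orange next | data) = (1/4)(6/13) + (1/2)(9/26) + (3/4)(5/26) = 45/104.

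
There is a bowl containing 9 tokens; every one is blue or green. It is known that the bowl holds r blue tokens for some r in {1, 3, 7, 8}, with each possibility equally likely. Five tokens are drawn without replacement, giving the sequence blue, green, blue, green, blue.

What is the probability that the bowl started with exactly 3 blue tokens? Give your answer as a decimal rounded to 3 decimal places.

The likelihood of the observed sequence under each hypothesis: P(data | r = 1) = (1/9)(8/8)(0/7) = 0; P(data | r = 3) = (3/9)(6/8)(2/7)(5/6)(1/5) = 1/84; P(data | r = 7) = (7/9)(2/8)(6/7)(1/6)(5/5) = 1/36; P(data | r = 8) = (8/9)(1/8)(7/7)(0/6) = 0.
Multiplying each by its prior: 1/4 · 0 = 0, 1/4 · 1/84 = 1/336, 1/4 · 1/36 = 1/144, 1/4 · 0 = 0; these sum to 5/504.
Hence P(r = 3 | data) = (1/336) / (5/504) = 3/10.

0.300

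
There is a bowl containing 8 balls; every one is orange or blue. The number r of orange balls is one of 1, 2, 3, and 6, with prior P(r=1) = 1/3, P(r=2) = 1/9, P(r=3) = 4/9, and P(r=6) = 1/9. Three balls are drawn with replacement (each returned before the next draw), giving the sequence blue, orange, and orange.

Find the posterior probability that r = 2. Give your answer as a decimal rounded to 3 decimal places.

0.081

For each hypothesis, P(data | H) works out to: P(data | r = 1) = (7/8)(1/8)(1/8) = 0.013672; P(data | r = 2) = (6/8)(2/8)(2/8) = 0.046875; P(data | r = 3) = (5/8)(3/8)(3/8) = 0.087891; P(data | r = 6) = (2/8)(6/8)(6/8) = 0.14062.
Weighting by the prior gives 1/3 · 0.013672 = 0.0045573, 1/9 · 0.046875 = 0.0052083, 4/9 · 0.087891 = 0.039062, 1/9 · 0.14062 = 0.015625; these sum to 0.064453.
So P(r = 2 | data) = (0.0052083) / (0.064453) = 0.080808.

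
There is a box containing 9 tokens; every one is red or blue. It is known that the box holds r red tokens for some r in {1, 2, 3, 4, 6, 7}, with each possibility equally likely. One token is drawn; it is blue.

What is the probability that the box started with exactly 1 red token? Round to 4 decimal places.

For each hypothesis, P(data | H) works out to: P(data | r = 1) = (8/9) = 8/9; P(data | r = 2) = (7/9) = 7/9; P(data | r = 3) = (6/9) = 2/3; P(data | r = 4) = (5/9) = 5/9; P(data | r = 6) = (3/9) = 1/3; P(data | r = 7) = (2/9) = 2/9.
Weighting by the prior gives 1/6 · 8/9 = 4/27, 1/6 · 7/9 = 7/54, 1/6 · 2/3 = 1/9, 1/6 · 5/9 = 5/54, 1/6 · 1/3 = 1/18, 1/6 · 2/9 = 1/27; summing to 31/54.
By Bayes' rule, P(r = 1 | data) = (4/27) / (31/54) = 8/31.

0.2581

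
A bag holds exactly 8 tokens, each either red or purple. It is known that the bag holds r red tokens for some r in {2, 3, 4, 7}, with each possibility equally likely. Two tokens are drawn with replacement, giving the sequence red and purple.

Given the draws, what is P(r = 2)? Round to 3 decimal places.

Compute the likelihood of the observed sequence for each case: P(data | r = 2) = (2/8)(6/8) = 3/16; P(data | r = 3) = (3/8)(5/8) = 15/64; P(data | r = 4) = (4/8)(4/8) = 1/4; P(data | r = 7) = (7/8)(1/8) = 7/64.
Weighting by the prior gives 1/4 · 3/16 = 3/64, 1/4 · 15/64 = 15/256, 1/4 · 1/4 = 1/16, 1/4 · 7/64 = 7/256; with total 25/128.
Therefore the posterior P(r = 2 | data) = (3/64) / (25/128) = 6/25.

0.240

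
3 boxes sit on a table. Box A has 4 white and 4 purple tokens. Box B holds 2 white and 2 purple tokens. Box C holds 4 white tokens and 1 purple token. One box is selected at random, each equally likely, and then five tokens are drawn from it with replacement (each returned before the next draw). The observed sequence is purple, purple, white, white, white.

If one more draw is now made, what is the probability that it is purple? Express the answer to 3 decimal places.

0.426

Compute the likelihood of the observed sequence for each case: P(data | box A) = (4/8)(4/8)(4/8)(4/8)(4/8) = 0.03125; P(data | box B) = (2/4)(2/4)(2/4)(2/4)(2/4) = 0.03125; P(data | box C) = (1/5)(1/5)(4/5)(4/5)(4/5) = 0.02048.
The prior-weighted likelihoods are 1/3 · 0.03125 = 0.010417, 1/3 · 0.03125 = 0.010417, 1/3 · 0.02048 = 0.0068267; with total 0.02766.
Normalising, the posterior is P(box A | data) = 0.3766, P(box B | data) = 0.3766, P(box C | data) = 0.24681.
So P(purple next | data) = Σ P(purple next | H) P(H | data) = (1/2)(0.3766) + (1/2)(0.3766) + (1/5)(0.24681) = 0.42596.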